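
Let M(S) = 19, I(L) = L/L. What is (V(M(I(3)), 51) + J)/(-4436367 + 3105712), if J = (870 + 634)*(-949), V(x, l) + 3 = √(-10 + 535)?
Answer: 1427299/1330655 - √21/266131 ≈ 1.0726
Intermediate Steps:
I(L) = 1
V(x, l) = -3 + 5*√21 (V(x, l) = -3 + √(-10 + 535) = -3 + √525 = -3 + 5*√21)
J = -1427296 (J = 1504*(-949) = -1427296)
(V(M(I(3)), 51) + J)/(-4436367 + 3105712) = ((-3 + 5*√21) - 1427296)/(-4436367 + 3105712) = (-1427299 + 5*√21)/(-1330655) = (-1427299 + 5*√21)*(-1/1330655) = 1427299/1330655 - √21/266131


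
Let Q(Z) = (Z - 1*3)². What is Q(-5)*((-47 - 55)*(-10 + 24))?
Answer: -91392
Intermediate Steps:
Q(Z) = (-3 + Z)² (Q(Z) = (Z - 3)² = (-3 + Z)²)
Q(-5)*((-47 - 55)*(-10 + 24)) = (-3 - 5)²*((-47 - 55)*(-10 + 24)) = (-8)²*(-102*14) = 64*(-1428) = -91392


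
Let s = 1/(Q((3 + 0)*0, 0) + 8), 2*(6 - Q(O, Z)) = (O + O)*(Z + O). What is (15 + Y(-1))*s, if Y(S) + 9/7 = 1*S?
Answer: 89/98 ≈ 0.90816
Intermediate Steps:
Q(O, Z) = 6 - O*(O + Z) (Q(O, Z) = 6 - (O + O)*(Z + O)/2 = 6 - 2*O*(O + Z)/2 = 6 - O*(O + Z))
Y(S) = -9/7 + S (Y(S) = -9/7 + 1*S = -9/7 + S)
s = 1/14 (s = 1/((6 - ((3 + 0)*0)**2 - 1*(3 + 0)*0*0) + 8) = 1/((6 - (3*0)**2 - 1*3*0*0) + 8) = 1/((6 - 1*0**2 - 1*0*0) + 8) = 1/((6 - 1*0 + 0) + 8) = 1/((6 + 0 + 0) + 8) = 1/(6 + 8) = 1/14 ≈ 0.071429)
(15 + Y(-1))*s = (15 + (-9/7 - 1))*(1/14) = (15 - 16/7)*(1/14) = (89/7)*(1/14) = 89/98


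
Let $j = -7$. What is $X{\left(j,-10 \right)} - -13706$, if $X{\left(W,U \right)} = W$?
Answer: $13699$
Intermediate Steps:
$X{\left(j,-10 \right)} - -13706 = -7 - -13706 = -7 + 13706 = 13699$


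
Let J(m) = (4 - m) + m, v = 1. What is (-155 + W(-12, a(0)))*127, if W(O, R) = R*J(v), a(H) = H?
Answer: -19685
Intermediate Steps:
J(m) = 4
W(O, R) = 4*R (W(O, R) = R*4 = 4*R)
(-155 + W(-12, a(0)))*127 = (-155 + 4*0)*127 = (-155 + 0)*127 = -155*127 = -19685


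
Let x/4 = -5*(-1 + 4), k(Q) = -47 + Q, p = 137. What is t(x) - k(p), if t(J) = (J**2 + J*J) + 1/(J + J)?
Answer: 853199/120 ≈ 7110.0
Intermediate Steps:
x = -60 (x = 4*(-5*(-1 + 4)) = 4*(-5*3) = 4*(-15) = -60)
t(J) = 1/(2*J) + 2*J**2 (t(J) = (J**2 + J**2) + 1/(2*J) = 2*J**2 + 1/(2*J) = 1/(2*J) + 2*J**2)
t(x) - k(p) = (1/2)*(1 + 4*(-60)**3)/(-60) - (-47 + 137) = (1/2)*(-1/60)*(1 + 4*(-216000)) - 1*90 = (1/2)*(-1/60)*(1 - 864000) - 90 = (1/2)*(-1/60)*(-863999) - 90 = 863999/120 - 90 = 853199/120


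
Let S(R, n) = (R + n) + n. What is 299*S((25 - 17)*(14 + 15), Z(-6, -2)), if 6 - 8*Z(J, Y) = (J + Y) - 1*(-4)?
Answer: 140231/2 ≈ 70116.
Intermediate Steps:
Z(J, Y) = 1/4 - J/8 - Y/8 (Z(J, Y) = 3/4 - ((J + Y) - 1*(-4))/8 = 3/4 - ((J + Y) + 4)/8 = 3/4 - (4 + J + Y)/8 = 3/4 + (-1/2 - J/8 - Y/8) = 1/4 - J/8 - Y/8)
S(R, n) = R + 2*n
299*S((25 - 17)*(14 + 15), Z(-6, -2)) = 299*((25 - 17)*(14 + 15) + 2*(1/4 - 1/8*(-6) - 1/8*(-2))) = 299*(8*29 + 2*(1/4 + 3/4 + 1/4)) = 299*(232 + 2*(5/4)) = 299*(232 + 5/2) = 299*(469/2) = 140231/2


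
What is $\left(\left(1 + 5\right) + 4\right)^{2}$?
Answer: $100$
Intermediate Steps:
$\left(\left(1 + 5\right) + 4\right)^{2} = \left(6 + 4\right)^{2} = 10^{2} = 100$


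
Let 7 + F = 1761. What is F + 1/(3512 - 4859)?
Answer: 2362637/1347 ≈ 1754.0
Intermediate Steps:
F = 1754 (F = -7 + 1761 = 1754)
F + 1/(3512 - 4859) = 1754 + 1/(3512 - 4859) = 1754 + 1/(-1347) = 1754 - 1/1347 = 2362637/1347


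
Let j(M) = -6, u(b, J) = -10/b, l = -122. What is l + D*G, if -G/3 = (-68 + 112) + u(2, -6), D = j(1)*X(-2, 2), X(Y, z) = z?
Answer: 1282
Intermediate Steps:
D = -12 (D = -6*2 = -12)
G = -117 (G = -3*((-68 + 112) - 10/2) = -3*(44 - 10*1/2) = -3*(44 - 5) = -3*39 = -117)
l + D*G = -122 - 12*(-117) = -122 + 1404 = 1282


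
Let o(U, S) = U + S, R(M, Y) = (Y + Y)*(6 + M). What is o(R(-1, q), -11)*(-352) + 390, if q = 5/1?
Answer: -13338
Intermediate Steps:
q = 5 (q = 5*1 = 5)
R(M, Y) = 2*Y*(6 + M) (R(M, Y) = (2*Y)*(6 + M) = 2*Y*(6 + M))
o(U, S) = S + U
o(R(-1, q), -11)*(-352) + 390 = (-11 + 2*5*(6 - 1))*(-352) + 390 = (-11 + 2*5*5)*(-352) + 390 = (-11 + 50)*(-352) + 390 = 39*(-352) + 390 = -13728 + 390 = -13338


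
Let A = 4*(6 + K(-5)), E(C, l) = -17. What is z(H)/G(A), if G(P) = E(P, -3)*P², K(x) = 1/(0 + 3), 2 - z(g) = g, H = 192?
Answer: 45/2584 ≈ 0.017415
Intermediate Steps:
z(g) = 2 - g
K(x) = ⅓ (K(x) = 1/3 = ⅓)
A = 76/3 (A = 4*(6 + ⅓) = 4*(19/3) = 76/3 ≈ 25.333)
G(P) = -17*P²
z(H)/G(A) = (2 - 1*192)/((-17*(76/3)²)) = (2 - 192)/((-17*5776/9)) = -190/(-98192/9) = -190*(-9/98192) = 45/2584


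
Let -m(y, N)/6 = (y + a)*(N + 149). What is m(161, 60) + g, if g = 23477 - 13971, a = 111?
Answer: -331582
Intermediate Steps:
m(y, N) = -6*(111 + y)*(149 + N) (m(y, N) = -6*(y + 111)*(N + 149) = -6*(111 + y)*(149 + N))
g = 9506
m(161, 60) + g = (-99234 - 894*161 - 666*60 - 6*60*161) + 9506 = (-99234 - 143934 - 39960 - 57960) + 9506 = -341088 + 9506 = -331582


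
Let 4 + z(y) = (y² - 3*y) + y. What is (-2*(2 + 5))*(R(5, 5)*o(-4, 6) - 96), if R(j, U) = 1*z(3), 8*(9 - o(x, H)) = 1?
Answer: 5873/4 ≈ 1468.3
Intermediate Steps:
z(y) = -4 + y² - 2*y (z(y) = -4 + ((y² - 3*y) + y) = -4 + (y² - 2*y) = -4 + y² - 2*y)
o(x, H) = 71/8 (o(x, H) = 9 - ⅛*1 = 9 - ⅛ = 71/8)
R(j, U) = -1 (R(j, U) = 1*(-4 + 3² - 2*3) = 1*(-4 + 9 - 6) = 1*(-1) = -1)
(-2*(2 + 5))*(R(5, 5)*o(-4, 6) - 96) = (-2*(2 + 5))*(-1*71/8 - 96) = (-2*7)*(-71/8 - 96) = -14*(-839/8) = 5873/4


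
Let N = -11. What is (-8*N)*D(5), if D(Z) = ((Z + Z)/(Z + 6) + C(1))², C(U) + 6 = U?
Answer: 16200/11 ≈ 1472.7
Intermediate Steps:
C(U) = -6 + U
D(Z) = (-5 + 2*Z/(6 + Z))² (D(Z) = ((Z + Z)/(Z + 6) + (-6 + 1))² = ((2*Z)/(6 + Z) - 5)² = (2*Z/(6 + Z) - 5)² = (-5 + 2*Z/(6 + Z))²)
(-8*N)*D(5) = (-8*(-11))*(9*(10 + 5)²/(6 + 5)²) = 88*(9*15²/11²) = 88*(9*(1/121)*225) = 88*(2025/121) = 16200/11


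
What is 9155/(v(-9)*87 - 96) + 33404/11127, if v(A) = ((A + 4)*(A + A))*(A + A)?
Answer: 1536432953/523102524 ≈ 2.9372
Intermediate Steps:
v(A) = 4*A²*(4 + A) (v(A) = ((4 + A)*(2*A))*(2*A) = (2*A*(4 + A))*(2*A) = 4*A²*(4 + A))
9155/(v(-9)*87 - 96) + 33404/11127 = 9155/((4*(-9)²*(4 - 9))*87 - 96) + 33404/11127 = 9155/((4*81*(-5))*87 - 96) + 33404*(1/11127) = 9155/(-1620*87 - 96) + 33404/11127 = 9155/(-140940 - 96) + 33404/11127 = 9155/(-141036) + 33404/11127 = 9155*(-1/141036) + 33404/11127 = -9155/141036 + 33404/11127 = 1536432953/523102524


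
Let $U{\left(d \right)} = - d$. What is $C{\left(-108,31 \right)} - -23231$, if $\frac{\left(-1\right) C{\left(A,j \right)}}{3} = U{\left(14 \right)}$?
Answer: $23273$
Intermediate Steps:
$C{\left(A,j \right)} = 42$ ($C{\left(A,j \right)} = - 3 \left(\left(-1\right) 14\right) = \left(-3\right) \left(-14\right) = 42$)
$C{\left(-108,31 \right)} - -23231 = 42 - -23231 = 42 + 23231 = 23273$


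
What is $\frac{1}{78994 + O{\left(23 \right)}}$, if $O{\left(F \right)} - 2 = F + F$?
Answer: $\frac{1}{79042} \approx 1.2652 \cdot 10^{-5}$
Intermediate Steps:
$O{\left(F \right)} = 2 + 2 F$ ($O{\left(F \right)} = 2 + \left(F + F\right) = 2 + 2 F$)
$\frac{1}{78994 + O{\left(23 \right)}} = \frac{1}{78994 + \left(2 + 2 \cdot 23\right)} = \frac{1}{78994 + \left(2 + 46\right)} = \frac{1}{78994 + 48} = \frac{1}{79042}$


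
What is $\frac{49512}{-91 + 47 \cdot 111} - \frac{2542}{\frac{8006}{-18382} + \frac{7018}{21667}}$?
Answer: $\frac{1297985615916590}{56976932969} \approx 22781.0$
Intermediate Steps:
$\frac{49512}{-91 + 47 \cdot 111} - \frac{2542}{\frac{8006}{-18382} + \frac{7018}{21667}} = \frac{49512}{-91 + 5217} - \frac{2542}{8006 \left(- \frac{1}{18382}\right) + 7018 \cdot \frac{1}{21667}} = \frac{49512}{5126} - \frac{2542}{- \frac{4003}{9191} + \frac{7018}{21667}} = 49512 \cdot \frac{1}{5126} - \frac{2542}{- \frac{22230563}{199141397}} = \frac{24756}{2563} - - \frac{506217431174}{22230563} = \frac{24756}{2563} + \frac{506217431174}{22230563} = \frac{1297985615916590}{56976932969}$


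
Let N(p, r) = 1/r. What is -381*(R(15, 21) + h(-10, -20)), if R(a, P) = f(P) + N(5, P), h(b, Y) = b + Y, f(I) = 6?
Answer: 63881/7 ≈ 9125.9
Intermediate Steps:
h(b, Y) = Y + b
R(a, P) = 6 + 1/P
-381*(R(15, 21) + h(-10, -20)) = -381*((6 + 1/21) + (-20 - 10)) = -381*((6 + 1/21) - 30) = -381*(127/21 - 30) = -381*(-503/21) = 63881/7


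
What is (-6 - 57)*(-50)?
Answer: 3150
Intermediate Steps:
(-6 - 57)*(-50) = -63*(-50) = 3150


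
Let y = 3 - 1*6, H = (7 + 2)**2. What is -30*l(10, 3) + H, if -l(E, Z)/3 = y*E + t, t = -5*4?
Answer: -4419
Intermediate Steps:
H = 81 (H = 9**2 = 81)
y = -3 (y = 3 - 6 = -3)
t = -20
l(E, Z) = 60 + 9*E (l(E, Z) = -3*(-3*E - 20) = -3*(-20 - 3*E) = 60 + 9*E)
-30*l(10, 3) + H = -30*(60 + 9*10) + 81 = -30*(60 + 90) + 81 = -30*150 + 81 = -4500 + 81 = -4419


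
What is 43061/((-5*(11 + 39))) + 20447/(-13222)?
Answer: -143616073/826375 ≈ -173.79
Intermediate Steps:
43061/((-5*(11 + 39))) + 20447/(-13222) = 43061/((-5*50)) + 20447*(-1/13222) = 43061/(-250) - 20447/13222 = 43061*(-1/250) - 20447/13222 = -43061/250 - 20447/13222 = -143616073/826375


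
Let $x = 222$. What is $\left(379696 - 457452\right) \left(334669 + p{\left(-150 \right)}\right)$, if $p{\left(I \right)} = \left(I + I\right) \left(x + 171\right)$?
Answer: $-16855090364$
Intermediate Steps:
$p{\left(I \right)} = 786 I$ ($p{\left(I \right)} = \left(I + I\right) \left(222 + 171\right) = 2 I 393 = 786 I$)
$\left(379696 - 457452\right) \left(334669 + p{\left(-150 \right)}\right) = \left(379696 - 457452\right) \left(334669 + 786 \left(-150\right)\right) = - 77756 \left(334669 - 117900\right) = \left(-77756\right) 216769 = -16855090364$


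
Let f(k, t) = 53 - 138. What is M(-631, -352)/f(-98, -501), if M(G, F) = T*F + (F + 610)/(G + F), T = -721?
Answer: -14675134/4915 ≈ -2985.8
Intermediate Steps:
M(G, F) = -721*F + (610 + F)/(F + G) (M(G, F) = -721*F + (F + 610)/(G + F) = -721*F + (610 + F)/(F + G))
f(k, t) = -85
M(-631, -352)/f(-98, -501) = ((610 - 352 - 721*(-352)² - 721*(-352)*(-631))/(-352 - 631))/(-85) = ((610 - 352 - 721*123904 - 160142752)/(-983))*(-1/85) = -(610 - 352 - 89334784 - 160142752)/983*(-1/85) = -1/983*(-249477278)*(-1/85) = (249477278/983)*(-1/85) = -14675134/4915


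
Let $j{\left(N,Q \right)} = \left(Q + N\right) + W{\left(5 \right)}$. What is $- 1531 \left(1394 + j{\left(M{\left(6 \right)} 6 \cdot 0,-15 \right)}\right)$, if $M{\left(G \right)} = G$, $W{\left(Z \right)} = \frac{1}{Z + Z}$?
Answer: $- \frac{21114021}{10} \approx -2.1114 \cdot 10^{6}$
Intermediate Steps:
$W{\left(Z \right)} = \frac{1}{2 Z}$
$j{\left(N,Q \right)} = \frac{1}{10} + N + Q$ ($j{\left(N,Q \right)} = \left(Q + N\right) + \frac{1}{2 \cdot 5} = \left(N + Q\right) + \frac{1}{2} \cdot \frac{1}{5} = \left(N + Q\right) + \frac{1}{10} = \frac{1}{10} + N + Q$)
$- 1531 \left(1394 + j{\left(M{\left(6 \right)} 6 \cdot 0,-15 \right)}\right) = - 1531 \left(1394 + \left(\frac{1}{10} + 6 \cdot 6 \cdot 0 - 15\right)\right) = - 1531 \left(1394 + \left(\frac{1}{10} + 36 \cdot 0 - 15\right)\right) = - 1531 \left(1394 + \left(\frac{1}{10} + 0 - 15\right)\right) = - 1531 \left(1394 - \frac{149}{10}\right) = \left(-1531\right) \frac{13791}{10} = - \frac{21114021}{10}$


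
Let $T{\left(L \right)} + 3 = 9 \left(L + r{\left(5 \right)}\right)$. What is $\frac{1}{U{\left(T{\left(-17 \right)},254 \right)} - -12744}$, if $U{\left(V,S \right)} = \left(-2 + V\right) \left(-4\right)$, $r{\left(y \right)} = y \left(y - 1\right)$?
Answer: $\frac{1}{12656} \approx 7.9014 \cdot 10^{-5}$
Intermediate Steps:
$r{\left(y \right)} = y \left(-1 + y\right)$
$T{\left(L \right)} = 177 + 9 L$ ($T{\left(L \right)} = -3 + 9 \left(L + 5 \left(-1 + 5\right)\right) = -3 + 9 \left(L + 5 \cdot 4\right) = -3 + 9 \left(L + 20\right) = -3 + 9 \left(20 + L\right) = -3 + \left(180 + 9 L\right) = 177 + 9 L$)
$U{\left(V,S \right)} = 8 - 4 V$
$\frac{1}{U{\left(T{\left(-17 \right)},254 \right)} - -12744} = \frac{1}{\left(8 - 4 \left(177 + 9 \left(-17\right)\right)\right) - -12744} = \frac{1}{\left(8 - 4 \left(177 - 153\right)\right) + 12744} = \frac{1}{\left(8 - 96\right) + 12744} = \frac{1}{-88 + 12744} = \frac{1}{12656}$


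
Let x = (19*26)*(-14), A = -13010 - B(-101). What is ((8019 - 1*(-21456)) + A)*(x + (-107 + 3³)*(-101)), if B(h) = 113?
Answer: 19033728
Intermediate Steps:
A = -13123 (A = -13010 - 1*113 = -13010 - 113 = -13123)
x = -6916 (x = 494*(-14) = -6916)
((8019 - 1*(-21456)) + A)*(x + (-107 + 3³)*(-101)) = ((8019 - 1*(-21456)) - 13123)*(-6916 + (-107 + 3³)*(-101)) = ((8019 + 21456) - 13123)*(-6916 + (-107 + 27)*(-101)) = (29475 - 13123)*(-6916 - 80*(-101)) = 16352*(-6916 + 8080) = 16352*1164 = 19033728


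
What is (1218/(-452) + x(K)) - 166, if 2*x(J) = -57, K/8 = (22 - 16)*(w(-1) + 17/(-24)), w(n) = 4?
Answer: -22283/113 ≈ -197.19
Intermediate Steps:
K = 158 (K = 8*((22 - 16)*(4 + 17/(-24))) = 8*(6*(4 + 17*(-1/24))) = 8*(6*(4 - 17/24)) = 8*(6*(79/24)) = 8*(79/4) = 158)
x(J) = -57/2 (x(J) = (1/2)*(-57) = -57/2)
(1218/(-452) + x(K)) - 166 = (1218/(-452) - 57/2) - 166 = (1218*(-1/452) - 57/2) - 166 = (-609/226 - 57/2) - 166 = -3525/113 - 166 = -22283/113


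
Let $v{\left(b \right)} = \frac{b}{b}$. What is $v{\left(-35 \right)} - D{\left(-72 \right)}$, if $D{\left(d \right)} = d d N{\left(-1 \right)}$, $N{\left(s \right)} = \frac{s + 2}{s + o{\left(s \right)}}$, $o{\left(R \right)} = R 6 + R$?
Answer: $649$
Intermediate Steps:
$o{\left(R \right)} = 7 R$ ($o{\left(R \right)} = 6 R + R = 7 R$)
$N{\left(s \right)} = \frac{2 + s}{8 s}$ ($N{\left(s \right)} = \frac{s + 2}{s + 7 s} = \frac{2 + s}{8 s}$)
$D{\left(d \right)} = - \frac{d^{2}}{8}$ ($D{\left(d \right)} = d d \frac{2 - 1}{8 \left(-1\right)} = d^{2} \cdot \frac{1}{8} \left(-1\right) 1 = d^{2} \left(- \frac{1}{8}\right) = - \frac{d^{2}}{8}$)
$v{\left(b \right)} = 1$
$v{\left(-35 \right)} - D{\left(-72 \right)} = 1 - - \frac{\left(-72\right)^{2}}{8} = 1 - \left(- \frac{1}{8}\right) 5184 = 1 - -648 = 1 + 648 = 649$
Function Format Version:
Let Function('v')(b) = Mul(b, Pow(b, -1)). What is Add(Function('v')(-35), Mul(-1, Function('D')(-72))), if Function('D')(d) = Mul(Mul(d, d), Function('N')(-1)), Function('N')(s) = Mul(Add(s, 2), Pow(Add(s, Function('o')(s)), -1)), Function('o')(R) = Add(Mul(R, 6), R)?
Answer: 649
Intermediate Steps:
Function('o')(R) = Mul(7, R) (Function('o')(R) = Add(Mul(6, R), R) = Mul(7, R))
Function('N')(s) = Mul(Rational(1, 8), Pow(s, -1), Add(2, s)) (Function('N')(s) = Mul(Add(s, 2), Pow(Add(s, Mul(7, s)), -1)) = Mul(Add(2, s), Pow(Mul(8, s), -1)) = Mul(Add(2, s), Mul(Rational(1, 8), Pow(s, -1))) = Mul(Rational(1, 8), Pow(s, -1), Add(2, s)))
Function('D')(d) = Mul(Rational(-1, 8), Pow(d, 2)) (Function('D')(d) = Mul(Mul(d, d), Mul(Rational(1, 8), Pow(-1, -1), Add(2, -1))) = Mul(Pow(d, 2), Mul(Rational(1, 8), -1, 1)) = Mul(Pow(d, 2), Rational(-1, 8)) = Mul(Rational(-1, 8), Pow(d, 2)))
Function('v')(b) = 1
Add(Function('v')(-35), Mul(-1, Function('D')(-72))) = Add(1, Mul(-1, Mul(Rational(-1, 8), Pow(-72, 2)))) = Add(1, Mul(-1, Mul(Rational(-1, 8), 5184))) = Add(1, Mul(-1, -648)) = Add(1, 648) = 649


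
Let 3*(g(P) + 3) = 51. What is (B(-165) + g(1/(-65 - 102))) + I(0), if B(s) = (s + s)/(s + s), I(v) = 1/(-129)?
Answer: 1934/129 ≈ 14.992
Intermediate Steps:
I(v) = -1/129
g(P) = 14 (g(P) = -3 + (1/3)*51 = -3 + 17 = 14)
B(s) = 1 (B(s) = (2*s)/((2*s)) = (2*s)*(1/(2*s)) = 1)
(B(-165) + g(1/(-65 - 102))) + I(0) = (1 + 14) - 1/129 = 15 - 1/129 = 1934/129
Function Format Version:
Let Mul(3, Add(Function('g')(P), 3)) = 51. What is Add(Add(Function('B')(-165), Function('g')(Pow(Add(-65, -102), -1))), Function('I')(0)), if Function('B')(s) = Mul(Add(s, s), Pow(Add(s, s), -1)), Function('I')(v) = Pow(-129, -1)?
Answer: Rational(1934, 129) ≈ 14.992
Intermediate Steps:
Function('I')(v) = Rational(-1, 129)
Function('g')(P) = 14 (Function('g')(P) = Add(-3, Mul(Rational(1, 3), 51)) = Add(-3, 17) = 14)
Function('B')(s) = 1 (Function('B')(s) = Mul(Mul(2, s), Pow(Mul(2, s), -1)) = Mul(Mul(2, s), Mul(Rational(1, 2), Pow(s, -1))) = 1)
Add(Add(Function('B')(-165), Function('g')(Pow(Add(-65, -102), -1))), Function('I')(0)) = Add(Add(1, 14), Rational(-1, 129)) = Add(15, Rational(-1, 129)) = Rational(1934, 129)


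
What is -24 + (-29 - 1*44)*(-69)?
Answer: 5013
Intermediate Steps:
-24 + (-29 - 1*44)*(-69) = -24 + (-29 - 44)*(-69) = -24 - 73*(-69) = -24 + 5037 = 5013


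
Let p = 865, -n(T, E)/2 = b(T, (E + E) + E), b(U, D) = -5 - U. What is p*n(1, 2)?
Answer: 10380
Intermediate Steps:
n(T, E) = 10 + 2*T (n(T, E) = -2*(-5 - T) = 10 + 2*T)
p*n(1, 2) = 865*(10 + 2*1) = 865*(10 + 2) = 865*12 = 10380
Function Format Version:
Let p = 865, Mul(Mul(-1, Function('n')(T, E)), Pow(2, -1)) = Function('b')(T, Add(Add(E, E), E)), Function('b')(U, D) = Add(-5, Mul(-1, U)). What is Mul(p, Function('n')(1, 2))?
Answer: 10380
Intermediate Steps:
Function('n')(T, E) = Add(10, Mul(2, T)) (Function('n')(T, E) = Mul(-2, Add(-5, Mul(-1, T))) = Add(10, Mul(2, T)))
Mul(p, Function('n')(1, 2)) = Mul(865, Add(10, Mul(2, 1))) = Mul(865, Add(10, 2)) = Mul(865, 12) = 10380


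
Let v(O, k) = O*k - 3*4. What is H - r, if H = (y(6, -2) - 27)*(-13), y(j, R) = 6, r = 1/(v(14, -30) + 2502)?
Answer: 565109/2070 ≈ 273.00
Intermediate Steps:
v(O, k) = -12 + O*k (v(O, k) = O*k - 12 = -12 + O*k)
r = 1/2070 (r = 1/((-12 + 14*(-30)) + 2502) = 1/((-12 - 420) + 2502) = 1/(-432 + 2502) = 1/2070 ≈ 0.00048309)
H = 273 (H = (6 - 27)*(-13) = -21*(-13) = 273)
H - r = 273 - 1*1/2070 = 273 - 1/2070 = 565109/2070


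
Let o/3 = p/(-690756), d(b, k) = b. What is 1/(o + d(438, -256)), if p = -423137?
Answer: 20932/9206683 ≈ 0.0022736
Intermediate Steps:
o = 38467/20932 (o = 3*(-423137/(-690756)) = 3*(-423137*(-1/690756)) = 3*(38467/62796) = 38467/20932 ≈ 1.8377)
1/(o + d(438, -256)) = 1/(38467/20932 + 438) = 1/(9206683/20932) = 20932/9206683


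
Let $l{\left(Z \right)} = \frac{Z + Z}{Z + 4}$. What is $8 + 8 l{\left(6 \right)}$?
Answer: $\frac{88}{5} \approx 17.6$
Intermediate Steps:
$l{\left(Z \right)} = \frac{2 Z}{4 + Z}$
$8 + 8 l{\left(6 \right)} = 8 + 8 \cdot 2 \cdot 6 \frac{1}{4 + 6} = 8 + 8 \cdot 2 \cdot 6 \cdot \frac{1}{10} = 8 + 8 \cdot \frac{6}{5} = 8 + \frac{48}{5} = \frac{88}{5}$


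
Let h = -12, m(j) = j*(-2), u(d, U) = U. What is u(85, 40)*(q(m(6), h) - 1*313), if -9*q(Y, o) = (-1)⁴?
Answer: -112720/9 ≈ -12524.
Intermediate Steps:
m(j) = -2*j
q(Y, o) = -⅑ (q(Y, o) = -⅑*(-1)⁴ = -⅑*1 = -⅑)
u(85, 40)*(q(m(6), h) - 1*313) = 40*(-⅑ - 1*313) = 40*(-⅑ - 313) = 40*(-2818/9) = -112720/9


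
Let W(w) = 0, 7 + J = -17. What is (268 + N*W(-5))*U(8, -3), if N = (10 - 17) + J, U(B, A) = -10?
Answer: -2680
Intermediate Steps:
J = -24 (J = -7 - 17 = -24)
N = -31 (N = (10 - 17) - 24 = -7 - 24 = -31)
(268 + N*W(-5))*U(8, -3) = (268 - 31*0)*(-10) = (268 + 0)*(-10) = 268*(-10) = -2680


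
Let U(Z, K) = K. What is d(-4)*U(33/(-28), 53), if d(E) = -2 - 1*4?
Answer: -318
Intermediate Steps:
d(E) = -6 (d(E) = -2 - 4 = -6)
d(-4)*U(33/(-28), 53) = -6*53 = -318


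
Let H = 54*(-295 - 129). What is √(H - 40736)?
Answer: 4*I*√3977 ≈ 252.25*I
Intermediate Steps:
H = -22896 (H = 54*(-424) = -22896)
√(H - 40736) = √(-22896 - 40736) = √(-63632) = 4*I*√3977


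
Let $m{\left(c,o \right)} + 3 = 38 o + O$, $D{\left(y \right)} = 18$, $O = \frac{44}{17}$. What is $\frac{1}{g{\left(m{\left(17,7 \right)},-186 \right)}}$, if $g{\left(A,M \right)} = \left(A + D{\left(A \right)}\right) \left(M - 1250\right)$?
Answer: $- \frac{17}{6922956} \approx -2.4556 \cdot 10^{-6}$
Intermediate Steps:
$O = \frac{44}{17}$ ($O = 44 \cdot \frac{1}{17} = \frac{44}{17} \approx 2.5882$)
$m{\left(c,o \right)} = - \frac{7}{17} + 38 o$ ($m{\left(c,o \right)} = -3 + \left(38 o + \frac{44}{17}\right) = -3 + \left(\frac{44}{17} + 38 o\right) = - \frac{7}{17} + 38 o$)
$g{\left(A,M \right)} = \left(-1250 + M\right) \left(18 + A\right)$ ($g{\left(A,M \right)} = \left(A + 18\right) \left(M - 1250\right) = \left(18 + A\right) \left(-1250 + M\right) = \left(-1250 + M\right) \left(18 + A\right)$)
$\frac{1}{g{\left(m{\left(17,7 \right)},-186 \right)}} = \frac{1}{-22500 - 1250 \left(- \frac{7}{17} + 38 \cdot 7\right) + 18 \left(-186\right) + \left(- \frac{7}{17} + 38 \cdot 7\right) \left(-186\right)} = \frac{1}{-22500 - 1250 \left(- \frac{7}{17} + 266\right) - 3348 + \left(- \frac{7}{17} + 266\right) \left(-186\right)} = \frac{1}{-22500 - \frac{5643750}{17} - 3348 + \frac{4515}{17} \left(-186\right)} = \frac{1}{-22500 - \frac{5643750}{17} - 3348 - \frac{839790}{17}} = \frac{1}{- \frac{6922956}{17}} = - \frac{17}{6922956}$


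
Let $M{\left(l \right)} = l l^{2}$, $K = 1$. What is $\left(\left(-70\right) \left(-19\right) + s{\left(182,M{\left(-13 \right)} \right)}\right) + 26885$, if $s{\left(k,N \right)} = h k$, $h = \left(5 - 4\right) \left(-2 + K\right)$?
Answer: $28033$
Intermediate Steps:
$h = -1$ ($h = \left(5 - 4\right) \left(-2 + 1\right) = 1 \left(-1\right) = -1$)
$M{\left(l \right)} = l^{3}$
$s{\left(k,N \right)} = - k$
$\left(\left(-70\right) \left(-19\right) + s{\left(182,M{\left(-13 \right)} \right)}\right) + 26885 = \left(\left(-70\right) \left(-19\right) - 182\right) + 26885 = \left(1330 - 182\right) + 26885 = 1148 + 26885 = 28033$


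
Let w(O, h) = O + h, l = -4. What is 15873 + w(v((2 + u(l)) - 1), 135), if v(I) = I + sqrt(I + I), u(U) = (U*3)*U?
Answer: 16057 + 7*sqrt(2) ≈ 16067.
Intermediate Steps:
u(U) = 3*U**2 (u(U) = (3*U)*U = 3*U**2)
v(I) = I + sqrt(2)*sqrt(I) (v(I) = I + sqrt(2*I) = I + sqrt(2)*sqrt(I))
15873 + w(v((2 + u(l)) - 1), 135) = 15873 + ((((2 + 3*(-4)**2) - 1) + sqrt(2)*sqrt((2 + 3*(-4)**2) - 1)) + 135) = 15873 + ((((2 + 3*16) - 1) + sqrt(2)*sqrt((2 + 3*16) - 1)) + 135) = 15873 + ((((2 + 48) - 1) + sqrt(2)*sqrt((2 + 48) - 1)) + 135) = 15873 + (((50 - 1) + sqrt(2)*sqrt(50 - 1)) + 135) = 15873 + ((49 + sqrt(2)*sqrt(49)) + 135) = 15873 + ((49 + sqrt(2)*7) + 135) = 15873 + ((49 + 7*sqrt(2)) + 135) = 15873 + (184 + 7*sqrt(2)) = 16057 + 7*sqrt(2)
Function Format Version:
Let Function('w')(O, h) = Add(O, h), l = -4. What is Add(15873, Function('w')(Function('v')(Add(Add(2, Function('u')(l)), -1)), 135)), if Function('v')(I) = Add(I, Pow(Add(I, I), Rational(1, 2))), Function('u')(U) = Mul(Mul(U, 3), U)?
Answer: Add(16057, Mul(7, Pow(2, Rational(1, 2)))) ≈ 16067.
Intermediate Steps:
Function('u')(U) = Mul(3, Pow(U, 2)) (Function('u')(U) = Mul(Mul(3, U), U) = Mul(3, Pow(U, 2)))
Function('v')(I) = Add(I, Mul(Pow(2, Rational(1, 2)), Pow(I, Rational(1, 2)))) (Function('v')(I) = Add(I, Pow(Mul(2, I), Rational(1, 2))) = Add(I, Mul(Pow(2, Rational(1, 2)), Pow(I, Rational(1, 2)))))
Add(15873, Function('w')(Function('v')(Add(Add(2, Function('u')(l)), -1)), 135)) = Add(15873, Add(Add(Add(Add(2, Mul(3, Pow(-4, 2))), -1), Mul(Pow(2, Rational(1, 2)), Pow(Add(Add(2, Mul(3, Pow(-4, 2))), -1), Rational(1, 2)))), 135)) = Add(15873, Add(Add(Add(Add(2, Mul(3, 16)), -1), Mul(Pow(2, Rational(1, 2)), Pow(Add(Add(2, Mul(3, 16)), -1), Rational(1, 2)))), 135)) = Add(15873, Add(Add(Add(Add(2, 48), -1), Mul(Pow(2, Rational(1, 2)), Pow(Add(Add(2, 48), -1), Rational(1, 2)))), 135)) = Add(15873, Add(Add(Add(50, -1), Mul(Pow(2, Rational(1, 2)), Pow(Add(50, -1), Rational(1, 2)))), 135)) = Add(15873, Add(Add(49, Mul(Pow(2, Rational(1, 2)), Pow(49, Rational(1, 2)))), 135)) = Add(15873, Add(Add(49, Mul(Pow(2, Rational(1, 2)), 7)), 135)) = Add(15873, Add(Add(49, Mul(7, Pow(2, Rational(1, 2)))), 135)) = Add(15873, Add(184, Mul(7, Pow(2, Rational(1, 2))))) = Add(16057, Mul(7, Pow(2, Rational(1, 2))))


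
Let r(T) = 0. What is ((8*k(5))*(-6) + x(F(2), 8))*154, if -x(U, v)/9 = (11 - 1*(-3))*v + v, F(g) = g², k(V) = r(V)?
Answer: -166320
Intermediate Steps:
k(V) = 0
x(U, v) = -135*v (x(U, v) = -9*((11 - 1*(-3))*v + v) = -9*((11 + 3)*v + v) = -9*(14*v + v) = -135*v)
((8*k(5))*(-6) + x(F(2), 8))*154 = ((8*0)*(-6) - 135*8)*154 = (0*(-6) - 1080)*154 = (0 - 1080)*154 = -1080*154 = -166320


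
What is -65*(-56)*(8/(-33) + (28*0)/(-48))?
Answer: -29120/33 ≈ -882.42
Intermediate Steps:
-65*(-56)*(8/(-33) + (28*0)/(-48)) = -(-3640)*(8*(-1/33) + 0*(-1/48)) = -(-3640)*(-8/33 + 0) = -(-3640)*(-8)/33 = -1*29120/33 = -29120/33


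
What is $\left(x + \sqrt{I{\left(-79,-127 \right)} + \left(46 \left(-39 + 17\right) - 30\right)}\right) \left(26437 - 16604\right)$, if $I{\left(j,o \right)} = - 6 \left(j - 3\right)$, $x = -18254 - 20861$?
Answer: $-384617795 + 49165 i \sqrt{22} \approx -3.8462 \cdot 10^{8} + 2.306 \cdot 10^{5} i$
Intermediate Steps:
$x = -39115$ ($x = -18254 - 20861 = -39115$)
$I{\left(j,o \right)} = 18 - 6 j$ ($I{\left(j,o \right)} = - 6 \left(-3 + j\right) = 18 - 6 j$)
$\left(x + \sqrt{I{\left(-79,-127 \right)} + \left(46 \left(-39 + 17\right) - 30\right)}\right) \left(26437 - 16604\right) = \left(-39115 + \sqrt{\left(18 - -474\right) + \left(46 \left(-39 + 17\right) - 30\right)}\right) \left(26437 - 16604\right) = \left(-39115 + \sqrt{\left(18 + 474\right) + \left(46 \left(-22\right) - 30\right)}\right) 9833 = \left(-39115 + \sqrt{492 - 1042}\right) 9833 = \left(-39115 + \sqrt{-550}\right) 9833 = \left(-39115 + 5 i \sqrt{22}\right) 9833 = -384617795 + 49165 i \sqrt{22}$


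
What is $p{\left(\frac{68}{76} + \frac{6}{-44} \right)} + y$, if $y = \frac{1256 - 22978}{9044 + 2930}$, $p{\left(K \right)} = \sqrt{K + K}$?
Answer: $- \frac{10861}{5987} + \frac{\sqrt{66253}}{209} \approx -0.58253$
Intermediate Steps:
$p{\left(K \right)} = \sqrt{2} \sqrt{K}$ ($p{\left(K \right)} = \sqrt{2 K} = \sqrt{2} \sqrt{K}$)
$y = - \frac{10861}{5987}$ ($y = - \frac{21722}{11974} = \left(-21722\right) \frac{1}{11974} = - \frac{10861}{5987} \approx -1.8141$)
$p{\left(\frac{68}{76} + \frac{6}{-44} \right)} + y = \sqrt{2} \sqrt{\frac{68}{76} + \frac{6}{-44}} - \frac{10861}{5987} = \sqrt{2} \sqrt{68 \cdot \frac{1}{76} + 6 \left(- \frac{1}{44}\right)} - \frac{10861}{5987} = \sqrt{2} \sqrt{\frac{17}{19} - \frac{3}{22}} - \frac{10861}{5987} = \sqrt{2} \sqrt{\frac{317}{418}} - \frac{10861}{5987} = \sqrt{2} \frac{\sqrt{132506}}{418} - \frac{10861}{5987} = \frac{\sqrt{66253}}{209} - \frac{10861}{5987} = - \frac{10861}{5987} + \frac{\sqrt{66253}}{209}$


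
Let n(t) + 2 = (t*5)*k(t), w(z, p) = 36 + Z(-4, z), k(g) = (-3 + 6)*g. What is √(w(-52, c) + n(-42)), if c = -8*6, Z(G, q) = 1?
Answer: √26495 ≈ 162.77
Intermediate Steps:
c = -48
k(g) = 3*g
w(z, p) = 37 (w(z, p) = 36 + 1 = 37)
n(t) = -2 + 15*t² (n(t) = -2 + (t*5)*(3*t) = -2 + (5*t)*(3*t) = -2 + 15*t²)
√(w(-52, c) + n(-42)) = √(37 + (-2 + 15*(-42)²)) = √(37 + (-2 + 15*1764)) = √(37 + (-2 + 26460)) = √(37 + 26458) = √26495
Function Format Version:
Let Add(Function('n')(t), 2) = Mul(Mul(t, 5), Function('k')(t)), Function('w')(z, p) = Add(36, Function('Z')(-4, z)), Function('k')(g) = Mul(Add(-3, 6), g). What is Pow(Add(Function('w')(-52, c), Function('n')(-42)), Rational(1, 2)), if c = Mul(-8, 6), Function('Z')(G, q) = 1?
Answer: Pow(26495, Rational(1, 2)) ≈ 162.77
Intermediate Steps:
c = -48
Function('k')(g) = Mul(3, g)
Function('w')(z, p) = 37 (Function('w')(z, p) = Add(36, 1) = 37)
Function('n')(t) = Add(-2, Mul(15, Pow(t, 2))) (Function('n')(t) = Add(-2, Mul(Mul(t, 5), Mul(3, t))) = Add(-2, Mul(Mul(5, t), Mul(3, t))) = Add(-2, Mul(15, Pow(t, 2))))
Pow(Add(Function('w')(-52, c), Function('n')(-42)), Rational(1, 2)) = Pow(Add(37, Add(-2, Mul(15, Pow(-42, 2)))), Rational(1, 2)) = Pow(Add(37, Add(-2, Mul(15, 1764))), Rational(1, 2)) = Pow(Add(37, Add(-2, 26460)), Rational(1, 2)) = Pow(Add(37, 26458), Rational(1, 2)) = Pow(26495, Rational(1, 2))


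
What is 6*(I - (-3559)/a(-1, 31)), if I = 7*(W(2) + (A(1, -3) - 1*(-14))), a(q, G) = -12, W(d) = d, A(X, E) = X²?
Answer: -2131/2 ≈ -1065.5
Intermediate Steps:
I = 119 (I = 7*(2 + (1² - 1*(-14))) = 7*(2 + (1 + 14)) = 7*(2 + 15) = 7*17 = 119)
6*(I - (-3559)/a(-1, 31)) = 6*(119 - (-3559)/(-12)) = 6*(119 - (-3559)*(-1)/12) = 6*(119 - 1*3559/12) = 6*(119 - 3559/12) = 6*(-2131/12) = -2131/2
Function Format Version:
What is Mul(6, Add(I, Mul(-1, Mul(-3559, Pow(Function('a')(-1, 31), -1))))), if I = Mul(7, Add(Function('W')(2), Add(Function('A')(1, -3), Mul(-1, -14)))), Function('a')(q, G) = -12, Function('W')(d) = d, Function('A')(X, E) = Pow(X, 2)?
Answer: Rational(-2131, 2) ≈ -1065.5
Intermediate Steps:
I = 119 (I = Mul(7, Add(2, Add(Pow(1, 2), Mul(-1, -14)))) = Mul(7, Add(2, Add(1, 14))) = Mul(7, Add(2, 15)) = Mul(7, 17) = 119)
Mul(6, Add(I, Mul(-1, Mul(-3559, Pow(Function('a')(-1, 31), -1))))) = Mul(6, Add(119, Mul(-1, Mul(-3559, Pow(-12, -1))))) = Mul(6, Add(119, Mul(-1, Mul(-3559, Rational(-1, 12))))) = Mul(6, Add(119, Mul(-1, Rational(3559, 12)))) = Mul(6, Add(119, Rational(-3559, 12))) = Mul(6, Rational(-2131, 12)) = Rational(-2131, 2)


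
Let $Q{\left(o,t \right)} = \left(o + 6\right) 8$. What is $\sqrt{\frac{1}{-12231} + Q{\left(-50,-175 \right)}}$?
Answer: $\frac{i \sqrt{650102263}}{1359} \approx 18.762 i$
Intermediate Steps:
$Q{\left(o,t \right)} = 48 + 8 o$ ($Q{\left(o,t \right)} = \left(6 + o\right) 8 = 48 + 8 o$)
$\sqrt{\frac{1}{-12231} + Q{\left(-50,-175 \right)}} = \sqrt{\frac{1}{-12231} + \left(48 + 8 \left(-50\right)\right)} = \sqrt{- \frac{1}{12231} + \left(48 - 400\right)} = \sqrt{- \frac{1}{12231} - 352} = \sqrt{- \frac{4305313}{12231}} = \frac{i \sqrt{650102263}}{1359}$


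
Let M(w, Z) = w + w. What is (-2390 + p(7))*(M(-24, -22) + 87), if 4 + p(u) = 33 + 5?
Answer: -91884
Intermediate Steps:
M(w, Z) = 2*w
p(u) = 34 (p(u) = -4 + (33 + 5) = -4 + 38 = 34)
(-2390 + p(7))*(M(-24, -22) + 87) = (-2390 + 34)*(2*(-24) + 87) = -2356*(-48 + 87) = -2356*39 = -91884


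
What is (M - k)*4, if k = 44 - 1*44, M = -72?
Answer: -288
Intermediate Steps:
k = 0 (k = 44 - 44 = 0)
(M - k)*4 = (-72 - 1*0)*4 = (-72 + 0)*4 = -72*4 = -288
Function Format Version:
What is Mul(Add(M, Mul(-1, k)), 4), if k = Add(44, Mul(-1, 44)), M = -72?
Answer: -288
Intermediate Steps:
k = 0 (k = Add(44, -44) = 0)
Mul(Add(M, Mul(-1, k)), 4) = Mul(Add(-72, Mul(-1, 0)), 4) = Mul(Add(-72, 0), 4) = Mul(-72, 4) = -288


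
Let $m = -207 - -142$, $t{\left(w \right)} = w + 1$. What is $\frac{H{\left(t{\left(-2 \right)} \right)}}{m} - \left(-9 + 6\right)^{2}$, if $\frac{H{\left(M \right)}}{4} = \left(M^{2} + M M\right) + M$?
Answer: $- \frac{589}{65} \approx -9.0615$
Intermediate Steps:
$t{\left(w \right)} = 1 + w$
$H{\left(M \right)} = 4 M + 8 M^{2}$ ($H{\left(M \right)} = 4 \left(\left(M^{2} + M M\right) + M\right) = 4 \left(\left(M^{2} + M^{2}\right) + M\right) = 4 \left(2 M^{2} + M\right) = 4 \left(M + 2 M^{2}\right) = 4 M + 8 M^{2}$)
$m = -65$ ($m = -207 + 142 = -65$)
$\frac{H{\left(t{\left(-2 \right)} \right)}}{m} - \left(-9 + 6\right)^{2} = \frac{4 \left(1 - 2\right) \left(1 + 2 \left(1 - 2\right)\right)}{-65} - \left(-9 + 6\right)^{2} = 4 \left(-1\right) \left(1 + 2 \left(-1\right)\right) \left(- \frac{1}{65}\right) - \left(-3\right)^{2} = 4 \left(-1\right) \left(1 - 2\right) \left(- \frac{1}{65}\right) - 9 = 4 \left(-1\right) \left(-1\right) \left(- \frac{1}{65}\right) - 9 = 4 \left(- \frac{1}{65}\right) - 9 = - \frac{4}{65} - 9 = - \frac{589}{65}$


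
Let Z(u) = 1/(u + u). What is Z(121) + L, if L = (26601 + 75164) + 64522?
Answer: 40241455/242 ≈ 1.6629e+5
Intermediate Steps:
Z(u) = 1/(2*u)
L = 166287 (L = 101765 + 64522 = 166287)
Z(121) + L = (½)/121 + 166287 = (½)*(1/121) + 166287 = 1/242 + 166287 = 40241455/242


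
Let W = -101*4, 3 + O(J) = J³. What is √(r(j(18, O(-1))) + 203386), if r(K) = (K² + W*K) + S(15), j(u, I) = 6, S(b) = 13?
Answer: √201011 ≈ 448.34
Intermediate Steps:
O(J) = -3 + J³
W = -404
r(K) = 13 + K² - 404*K (r(K) = (K² - 404*K) + 13 = 13 + K² - 404*K)
√(r(j(18, O(-1))) + 203386) = √((13 + 6² - 404*6) + 203386) = √((13 + 36 - 2424) + 203386) = √(-2375 + 203386) = √201011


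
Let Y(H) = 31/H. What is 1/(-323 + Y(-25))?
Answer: -25/8106 ≈ -0.0030841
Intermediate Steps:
1/(-323 + Y(-25)) = 1/(-323 + 31/(-25)) = 1/(-323 + 31*(-1/25)) = 1/(-323 - 31/25) = 1/(-8106/25) = -25/8106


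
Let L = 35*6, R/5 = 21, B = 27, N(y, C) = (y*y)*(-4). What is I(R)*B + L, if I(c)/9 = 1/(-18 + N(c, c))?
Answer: 343131/1634 ≈ 209.99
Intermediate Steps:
N(y, C) = -4*y**2 (N(y, C) = y**2*(-4) = -4*y**2)
R = 105 (R = 5*21 = 105)
L = 210
I(c) = 9/(-18 - 4*c**2)
I(R)*B + L = -9/(18 + 4*105**2)*27 + 210 = -9/(18 + 4*11025)*27 + 210 = -9/(18 + 44100)*27 + 210 = -9/44118*27 + 210 = -9*1/44118*27 + 210 = -1/4902*27 + 210 = -9/1634 + 210 = 343131/1634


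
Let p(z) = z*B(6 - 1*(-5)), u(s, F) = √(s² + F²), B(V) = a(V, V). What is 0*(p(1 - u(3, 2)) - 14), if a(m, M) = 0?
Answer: 0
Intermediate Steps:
B(V) = 0
u(s, F) = √(F² + s²)
p(z) = 0 (p(z) = z*0 = 0)
0*(p(1 - u(3, 2)) - 14) = 0*(0 - 14) = 0*(-14) = 0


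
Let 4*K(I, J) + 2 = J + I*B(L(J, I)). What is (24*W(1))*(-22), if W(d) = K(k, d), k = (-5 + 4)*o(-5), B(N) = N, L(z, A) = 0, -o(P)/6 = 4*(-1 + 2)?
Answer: 132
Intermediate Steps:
o(P) = -24 (o(P) = -24*(-1 + 2) = -24)
k = 24 (k = (-5 + 4)*(-24) = -1*(-24) = 24)
K(I, J) = -½ + J/4 (K(I, J) = -½ + (J + I*0)/4 = -½ + (J + 0)/4 = -½ + J/4)
W(d) = -½ + d/4
(24*W(1))*(-22) = (24*(-½ + (¼)*1))*(-22) = (24*(-½ + ¼))*(-22) = (24*(-¼))*(-22) = -6*(-22) = 132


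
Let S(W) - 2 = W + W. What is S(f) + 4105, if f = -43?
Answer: 4021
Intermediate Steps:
S(W) = 2 + 2*W (S(W) = 2 + (W + W) = 2 + 2*W)
S(f) + 4105 = (2 + 2*(-43)) + 4105 = (2 - 86) + 4105 = -84 + 4105 = 4021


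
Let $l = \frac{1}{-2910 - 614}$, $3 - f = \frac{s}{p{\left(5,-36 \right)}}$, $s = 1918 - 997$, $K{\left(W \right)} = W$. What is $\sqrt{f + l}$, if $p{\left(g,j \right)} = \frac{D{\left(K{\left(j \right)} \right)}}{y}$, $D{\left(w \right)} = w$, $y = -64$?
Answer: $\frac{5 i \sqrt{1826648661}}{5286} \approx 40.427 i$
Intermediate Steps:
$p{\left(g,j \right)} = - \frac{j}{64}$ ($p{\left(g,j \right)} = \frac{j}{-64} = j \left(- \frac{1}{64}\right) = - \frac{j}{64}$)
$s = 921$
$f = - \frac{4903}{3}$ ($f = 3 - \frac{921}{\left(- \frac{1}{64}\right) \left(-36\right)} = 3 - \frac{921}{\frac{9}{16}} = 3 - 921 \cdot \frac{16}{9} = 3 - \frac{4912}{3} = - \frac{4903}{3} \approx -1634.3$)
$l = - \frac{1}{3524}$ ($l = \frac{1}{-3524} = - \frac{1}{3524} \approx -0.00028377$)
$\sqrt{f + l} = \sqrt{- \frac{4903}{3} - \frac{1}{3524}} = \sqrt{- \frac{17278175}{10572}} = \frac{5 i \sqrt{1826648661}}{5286}$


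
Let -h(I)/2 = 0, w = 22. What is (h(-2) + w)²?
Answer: 484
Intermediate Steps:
h(I) = 0 (h(I) = -2*0 = 0)
(h(-2) + w)² = (0 + 22)² = 22² = 484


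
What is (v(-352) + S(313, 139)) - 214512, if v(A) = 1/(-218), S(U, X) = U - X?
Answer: -46725685/218 ≈ -2.1434e+5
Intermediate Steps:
v(A) = -1/218
(v(-352) + S(313, 139)) - 214512 = (-1/218 + (313 - 1*139)) - 214512 = (-1/218 + (313 - 139)) - 214512 = (-1/218 + 174) - 214512 = 37931/218 - 214512 = -46725685/218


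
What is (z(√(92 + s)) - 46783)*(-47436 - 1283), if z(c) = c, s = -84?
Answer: 2279220977 - 97438*√2 ≈ 2.2791e+9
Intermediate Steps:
(z(√(92 + s)) - 46783)*(-47436 - 1283) = (√(92 - 84) - 46783)*(-47436 - 1283) = (√8 - 46783)*(-48719) = (2*√2 - 46783)*(-48719) = (-46783 + 2*√2)*(-48719) = 2279220977 - 97438*√2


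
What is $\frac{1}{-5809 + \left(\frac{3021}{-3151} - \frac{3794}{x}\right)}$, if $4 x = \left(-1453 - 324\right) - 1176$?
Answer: $- \frac{9304903}{54013282964} \approx -0.00017227$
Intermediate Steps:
$x = - \frac{2953}{4}$ ($x = \frac{\left(-1453 - 324\right) - 1176}{4} = \frac{-1777 - 1176}{4} = \frac{1}{4} \left(-2953\right) = - \frac{2953}{4} \approx -738.25$)
$\frac{1}{-5809 + \left(\frac{3021}{-3151} - \frac{3794}{x}\right)} = \frac{1}{-5809 + \left(\frac{3021}{-3151} - \frac{3794}{- \frac{2953}{4}}\right)} = \frac{1}{-5809 + \left(3021 \left(- \frac{1}{3151}\right) - - \frac{15176}{2953}\right)} = \frac{1}{-5809 + \left(- \frac{3021}{3151} + \frac{15176}{2953}\right)} = \frac{1}{-5809 + \frac{38898563}{9304903}} = \frac{1}{- \frac{54013282964}{9304903}} = - \frac{9304903}{54013282964}$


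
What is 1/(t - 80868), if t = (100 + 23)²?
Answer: -1/65739 ≈ -1.5212e-5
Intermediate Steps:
t = 15129 (t = 123² = 15129)
1/(t - 80868) = 1/(15129 - 80868) = 1/(-65739) = -1/65739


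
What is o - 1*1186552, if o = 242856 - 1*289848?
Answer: -1233544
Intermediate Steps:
o = -46992 (o = 242856 - 289848 = -46992)
o - 1*1186552 = -46992 - 1*1186552 = -46992 - 1186552 = -1233544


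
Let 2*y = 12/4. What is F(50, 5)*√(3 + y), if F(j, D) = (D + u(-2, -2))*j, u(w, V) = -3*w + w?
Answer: 675*√2 ≈ 954.59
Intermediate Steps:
u(w, V) = -2*w
F(j, D) = j*(4 + D) (F(j, D) = (D - 2*(-2))*j = (D + 4)*j = (4 + D)*j = j*(4 + D))
y = 3/2 (y = (12/4)/2 = (12*(¼))/2 = (½)*3 = 3/2 ≈ 1.5000)
F(50, 5)*√(3 + y) = (50*(4 + 5))*√(3 + 3/2) = (50*9)*√(9/2) = 450*(3*√2/2) = 675*√2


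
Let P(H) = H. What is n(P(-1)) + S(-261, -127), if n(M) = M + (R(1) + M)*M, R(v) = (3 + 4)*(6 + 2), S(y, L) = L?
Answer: -183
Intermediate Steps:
R(v) = 56 (R(v) = 7*8 = 56)
n(M) = M + M*(56 + M) (n(M) = M + (56 + M)*M = M + M*(56 + M))
n(P(-1)) + S(-261, -127) = -(57 - 1) - 127 = -1*56 - 127 = -56 - 127 = -183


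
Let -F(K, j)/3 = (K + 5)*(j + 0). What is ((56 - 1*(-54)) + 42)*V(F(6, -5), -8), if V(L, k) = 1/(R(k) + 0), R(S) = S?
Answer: -19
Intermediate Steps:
F(K, j) = -3*j*(5 + K) (F(K, j) = -3*(K + 5)*(j + 0) = -3*(5 + K)*j = -3*j*(5 + K))
V(L, k) = 1/k (V(L, k) = 1/(k + 0) = 1/k)
((56 - 1*(-54)) + 42)*V(F(6, -5), -8) = ((56 - 1*(-54)) + 42)/(-8) = ((56 + 54) + 42)*(-1/8) = (110 + 42)*(-1/8) = 152*(-1/8) = -19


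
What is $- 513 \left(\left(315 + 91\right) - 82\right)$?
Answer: $-166212$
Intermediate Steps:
$- 513 \left(\left(315 + 91\right) - 82\right) = - 513 \left(406 - 82\right) = \left(-513\right) 324 = -166212$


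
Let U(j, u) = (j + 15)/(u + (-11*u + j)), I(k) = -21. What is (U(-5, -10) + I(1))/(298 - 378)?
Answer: 397/1520 ≈ 0.26118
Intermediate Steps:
U(j, u) = (15 + j)/(j - 10*u) (U(j, u) = (15 + j)/(u + (j - 11*u)) = (15 + j)/(j - 10*u))
(U(-5, -10) + I(1))/(298 - 378) = ((15 - 5)/(-5 - 10*(-10)) - 21)/(298 - 378) = (10/(-5 + 100) - 21)/(-80) = (10/95 - 21)*(-1/80) = ((1/95)*10 - 21)*(-1/80) = (2/19 - 21)*(-1/80) = -397/19*(-1/80) = 397/1520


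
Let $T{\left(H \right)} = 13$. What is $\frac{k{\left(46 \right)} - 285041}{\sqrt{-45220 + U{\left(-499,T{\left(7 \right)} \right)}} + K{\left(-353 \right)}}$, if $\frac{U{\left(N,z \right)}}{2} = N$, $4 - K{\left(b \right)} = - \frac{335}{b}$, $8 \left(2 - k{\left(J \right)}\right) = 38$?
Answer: $- \frac{144490957225}{7680451588} + \frac{142076066575 i \sqrt{46218}}{23041354764} \approx -18.813 + 1325.6 i$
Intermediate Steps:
$k{\left(J \right)} = - \frac{11}{4}$ ($k{\left(J \right)} = 2 - \frac{19}{4} = - \frac{11}{4}$)
$K{\left(b \right)} = 4 + \frac{335}{b}$ ($K{\left(b \right)} = 4 - - \frac{335}{b} = 4 + \frac{335}{b}$)
$U{\left(N,z \right)} = 2 N$
$\frac{k{\left(46 \right)} - 285041}{\sqrt{-45220 + U{\left(-499,T{\left(7 \right)} \right)}} + K{\left(-353 \right)}} = \frac{- \frac{11}{4} - 285041}{\sqrt{-45220 + 2 \left(-499\right)} + \left(4 + \frac{335}{-353}\right)} = - \frac{1140175}{4 \left(\sqrt{-45220 - 998} + \left(4 + 335 \left(- \frac{1}{353}\right)\right)\right)} = - \frac{1140175}{4 \left(\sqrt{-46218} + \left(4 - \frac{335}{353}\right)\right)} = - \frac{1140175}{4 \left(i \sqrt{46218} + \frac{1077}{353}\right)} = - \frac{1140175}{4 \left(\frac{1077}{353} + i \sqrt{46218}\right)}$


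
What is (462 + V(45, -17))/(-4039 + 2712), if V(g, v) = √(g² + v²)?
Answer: -462/1327 - √2314/1327 ≈ -0.38440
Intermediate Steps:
(462 + V(45, -17))/(-4039 + 2712) = (462 + √(45² + (-17)²))/(-4039 + 2712) = (462 + √(2025 + 289))/(-1327) = (462 + √2314)*(-1/1327) = -462/1327 - √2314/1327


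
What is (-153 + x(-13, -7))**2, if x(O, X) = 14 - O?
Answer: 15876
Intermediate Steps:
(-153 + x(-13, -7))**2 = (-153 + (14 - 1*(-13)))**2 = (-153 + (14 + 13))**2 = (-153 + 27)**2 = (-126)**2 = 15876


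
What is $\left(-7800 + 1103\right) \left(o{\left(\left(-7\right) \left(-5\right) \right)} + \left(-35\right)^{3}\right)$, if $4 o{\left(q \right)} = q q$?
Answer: $\frac{1140331675}{4} \approx 2.8508 \cdot 10^{8}$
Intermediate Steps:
$o{\left(q \right)} = \frac{q^{2}}{4}$ ($o{\left(q \right)} = \frac{q q}{4} = \frac{q^{2}}{4}$)
$\left(-7800 + 1103\right) \left(o{\left(\left(-7\right) \left(-5\right) \right)} + \left(-35\right)^{3}\right) = \left(-7800 + 1103\right) \left(\frac{\left(\left(-7\right) \left(-5\right)\right)^{2}}{4} + \left(-35\right)^{3}\right) = - 6697 \left(\frac{35^{2}}{4} - 42875\right) = - 6697 \left(\frac{1}{4} \cdot 1225 - 42875\right) = - 6697 \left(\frac{1225}{4} - 42875\right) = \left(-6697\right) \left(- \frac{170275}{4}\right) = \frac{1140331675}{4}$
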